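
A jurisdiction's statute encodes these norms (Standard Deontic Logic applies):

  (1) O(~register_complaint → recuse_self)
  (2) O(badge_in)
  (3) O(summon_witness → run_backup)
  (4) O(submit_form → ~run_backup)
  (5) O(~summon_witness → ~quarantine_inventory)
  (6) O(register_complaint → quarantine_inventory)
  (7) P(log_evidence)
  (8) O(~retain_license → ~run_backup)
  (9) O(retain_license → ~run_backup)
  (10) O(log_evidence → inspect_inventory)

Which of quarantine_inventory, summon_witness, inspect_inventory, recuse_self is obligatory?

Premises 9 and 8 cover both cases: O(retain_license → ~run_backup) and O(~retain_license → ~run_backup). Since retain_license ∨ ~retain_license is a tautology, O(~run_backup) follows.
The contrapositive of premise 3 (O(summon_witness → run_backup)) is O(~run_backup → ~summon_witness), and O(~run_backup) is already established, so O(~summon_witness).
Premise 5 is O(~summon_witness → ~quarantine_inventory); since O(~summon_witness), deontic closure gives O(~quarantine_inventory).
The contrapositive of premise 6 (O(register_complaint → quarantine_inventory)) is O(~quarantine_inventory → ~register_complaint), and O(~quarantine_inventory) is already established, so O(~register_complaint).
From O(~register_complaint) and premise 1, O(~register_complaint → recuse_self), we obtain O(recuse_self).
So O(recuse_self) holds — recuse_self is obligatory. None of the other listed options is made obligatory by any chain of premises.

recuse_self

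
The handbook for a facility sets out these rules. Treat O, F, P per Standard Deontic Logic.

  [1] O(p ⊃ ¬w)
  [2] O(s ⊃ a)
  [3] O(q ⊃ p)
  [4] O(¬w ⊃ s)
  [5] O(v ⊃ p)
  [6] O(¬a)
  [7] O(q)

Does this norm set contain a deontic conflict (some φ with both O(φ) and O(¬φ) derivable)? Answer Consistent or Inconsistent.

Premise 7 gives O(q).
Applying K to premise 3 (O(q ⊃ p)) and O(q) yields O(p).
With premise 1, O(p ⊃ ¬w), the K-axiom yields O(¬w).
Applying K to premise 4 (O(¬w ⊃ s)) and O(¬w) yields O(s).
Applying K to premise 2 (O(s ⊃ a)) and O(s) yields O(a).
However, premise 6 gives O(¬a).
We now have both O(a) and O(¬a) — a is simultaneously obligatory and forbidden, violating the D-axiom.

Inconsistent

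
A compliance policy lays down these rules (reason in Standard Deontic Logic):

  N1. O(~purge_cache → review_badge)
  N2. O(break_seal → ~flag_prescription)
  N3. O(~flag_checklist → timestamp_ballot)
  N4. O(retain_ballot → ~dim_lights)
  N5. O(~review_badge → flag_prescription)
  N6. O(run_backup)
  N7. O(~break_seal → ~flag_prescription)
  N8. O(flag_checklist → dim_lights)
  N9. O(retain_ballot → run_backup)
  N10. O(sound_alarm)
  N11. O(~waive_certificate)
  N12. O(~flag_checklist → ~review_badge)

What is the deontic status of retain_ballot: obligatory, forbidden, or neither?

Forbidden

Premises 7 and 2 cover both cases: O(~break_seal → ~flag_prescription) and O(break_seal → ~flag_prescription). Since ~break_seal ∨ break_seal is a tautology, O(~flag_prescription) follows.
The contrapositive of premise 5 (O(~review_badge → flag_prescription)) is O(~flag_prescription → review_badge), and O(~flag_prescription) is already established, so O(review_badge).
Premise 12 is O(~flag_checklist → ~review_badge); contrapositively O(review_badge → flag_checklist). Since O(review_badge) holds, K gives O(flag_checklist).
With premise 8, O(flag_checklist → dim_lights), the K-axiom yields O(dim_lights).
Premise 4, O(retain_ballot → ~dim_lights), contraposes to O(dim_lights → ~retain_ballot); with O(dim_lights) we get O(~retain_ballot).
Premises 1, 3, 6, 9, 10, 11 do not contribute to this derivation.
Thus O(~retain_ballot), which is F(retain_ballot): retain_ballot is forbidden.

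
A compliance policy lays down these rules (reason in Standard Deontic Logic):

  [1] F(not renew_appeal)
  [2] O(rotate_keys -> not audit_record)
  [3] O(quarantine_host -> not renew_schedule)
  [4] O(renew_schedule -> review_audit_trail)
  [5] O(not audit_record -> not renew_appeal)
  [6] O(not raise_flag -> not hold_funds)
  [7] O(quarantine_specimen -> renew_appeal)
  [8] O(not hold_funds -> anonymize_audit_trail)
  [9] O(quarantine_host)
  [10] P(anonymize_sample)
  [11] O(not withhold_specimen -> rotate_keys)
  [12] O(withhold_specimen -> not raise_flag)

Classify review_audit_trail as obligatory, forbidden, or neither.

Neither

Premise 4 is O(renew_schedule -> review_audit_trail), but O(renew_schedule) is not derivable from the premises, so it does not yield O(review_audit_trail).
No premise or chain of K-axiom applications forces O(review_audit_trail), and none forces O(not review_audit_trail). So review_audit_trail is neither obligatory nor forbidden under these norms.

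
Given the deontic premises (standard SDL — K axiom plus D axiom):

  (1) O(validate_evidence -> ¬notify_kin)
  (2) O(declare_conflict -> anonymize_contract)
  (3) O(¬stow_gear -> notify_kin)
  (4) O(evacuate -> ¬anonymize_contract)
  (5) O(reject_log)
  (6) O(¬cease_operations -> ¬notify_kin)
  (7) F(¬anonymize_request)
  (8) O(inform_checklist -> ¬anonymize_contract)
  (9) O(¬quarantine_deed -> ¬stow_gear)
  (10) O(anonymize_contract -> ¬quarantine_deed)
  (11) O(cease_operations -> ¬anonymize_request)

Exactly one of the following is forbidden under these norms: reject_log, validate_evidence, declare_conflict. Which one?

declare_conflict

Premise 7 is F(¬anonymize_request), i.e. O(anonymize_request).
Premise 11 is O(cease_operations -> ¬anonymize_request); contrapositively O(anonymize_request -> ¬cease_operations). Since O(anonymize_request) holds, K gives O(¬cease_operations).
Applying K to premise 6 (O(¬cease_operations -> ¬notify_kin)) and O(¬cease_operations) yields O(¬notify_kin).
The contrapositive of premise 3 (O(¬stow_gear -> notify_kin)) is O(¬notify_kin -> stow_gear), and O(¬notify_kin) is already established, so O(stow_gear).
Premise 9 is O(¬quarantine_deed -> ¬stow_gear); contrapositively O(stow_gear -> quarantine_deed). Since O(stow_gear) holds, K gives O(quarantine_deed).
The contrapositive of premise 10 (O(anonymize_contract -> ¬quarantine_deed)) is O(quarantine_deed -> ¬anonymize_contract), and O(quarantine_deed) is already established, so O(¬anonymize_contract).
The contrapositive of premise 2 (O(declare_conflict -> anonymize_contract)) is O(¬anonymize_contract -> ¬declare_conflict), and O(¬anonymize_contract) is already established, so O(¬declare_conflict).
So O(¬declare_conflict) holds, i.e. declare_conflict is forbidden. None of the other listed options is forbidden under the premises.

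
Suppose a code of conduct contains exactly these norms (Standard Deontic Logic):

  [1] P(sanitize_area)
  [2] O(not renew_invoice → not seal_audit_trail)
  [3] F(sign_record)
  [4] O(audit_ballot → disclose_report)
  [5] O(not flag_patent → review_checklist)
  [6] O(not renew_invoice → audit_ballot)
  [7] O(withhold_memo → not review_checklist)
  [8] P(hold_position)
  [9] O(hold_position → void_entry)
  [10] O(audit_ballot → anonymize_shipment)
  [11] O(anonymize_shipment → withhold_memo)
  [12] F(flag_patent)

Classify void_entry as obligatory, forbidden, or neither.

Neither

Premise 9 is O(hold_position → void_entry), but O(hold_position) is not derivable from the premises (the permission P(hold_position) asserts only not O(not hold_position), not O(hold_position)), so it does not yield O(void_entry).
No premise or chain of K-axiom applications forces O(void_entry), and none forces O(not void_entry). So void_entry is neither obligatory nor forbidden under these norms.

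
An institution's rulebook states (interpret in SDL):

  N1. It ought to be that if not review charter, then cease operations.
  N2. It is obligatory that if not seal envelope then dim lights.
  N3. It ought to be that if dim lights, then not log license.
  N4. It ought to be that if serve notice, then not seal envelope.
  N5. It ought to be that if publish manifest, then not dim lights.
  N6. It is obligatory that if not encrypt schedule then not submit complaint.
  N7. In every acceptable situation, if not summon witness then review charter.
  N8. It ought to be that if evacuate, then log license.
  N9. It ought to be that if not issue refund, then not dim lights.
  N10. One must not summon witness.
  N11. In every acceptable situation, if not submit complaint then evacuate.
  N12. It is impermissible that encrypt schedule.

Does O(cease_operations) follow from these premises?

No

Premise 1 is O(¬review_charter → cease_operations), but O(¬review_charter) is not derivable from the premises, so it does not yield O(cease_operations).
No other premise forces O(cease_operations). An ideal world satisfying every premise can still have cease_operations false, so O(cease_operations) is not derivable.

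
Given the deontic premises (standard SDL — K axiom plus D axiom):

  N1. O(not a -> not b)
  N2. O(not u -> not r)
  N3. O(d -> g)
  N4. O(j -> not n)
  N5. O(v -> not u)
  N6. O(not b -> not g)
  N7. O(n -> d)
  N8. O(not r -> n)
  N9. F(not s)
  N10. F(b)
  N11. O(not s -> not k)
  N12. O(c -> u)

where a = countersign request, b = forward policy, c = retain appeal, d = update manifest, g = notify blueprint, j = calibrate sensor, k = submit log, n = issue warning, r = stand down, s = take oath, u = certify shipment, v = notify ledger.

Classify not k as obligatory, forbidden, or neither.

Neither

Premise 11 is O(not s -> not k), but O(not s) is not derivable from the premises, so it does not yield O(not k).
No premise or chain of K-axiom applications forces O(not k), and none forces O(k). So not k is neither obligatory nor forbidden under these norms.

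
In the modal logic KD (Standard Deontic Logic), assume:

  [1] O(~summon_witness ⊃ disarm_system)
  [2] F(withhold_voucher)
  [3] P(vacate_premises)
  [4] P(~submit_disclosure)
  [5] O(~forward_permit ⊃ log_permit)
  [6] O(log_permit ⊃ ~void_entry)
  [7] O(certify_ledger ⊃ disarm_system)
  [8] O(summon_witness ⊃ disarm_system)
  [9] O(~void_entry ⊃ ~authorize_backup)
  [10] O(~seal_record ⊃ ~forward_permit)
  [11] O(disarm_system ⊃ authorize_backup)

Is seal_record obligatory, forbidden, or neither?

Obligatory

By case analysis on summon_witness: premise 8 gives O(summon_witness ⊃ disarm_system) and premise 1 gives O(~summon_witness ⊃ disarm_system), so O(disarm_system) either way.
Premise 11 is O(disarm_system ⊃ authorize_backup); since O(disarm_system), deontic closure gives O(authorize_backup).
Premise 9, O(~void_entry ⊃ ~authorize_backup), contraposes to O(authorize_backup ⊃ void_entry); with O(authorize_backup) we get O(void_entry).
The contrapositive of premise 6 (O(log_permit ⊃ ~void_entry)) is O(void_entry ⊃ ~log_permit), and O(void_entry) is already established, so O(~log_permit).
Premise 5 is O(~forward_permit ⊃ log_permit); contrapositively O(~log_permit ⊃ forward_permit). Since O(~log_permit) holds, K gives O(forward_permit).
The contrapositive of premise 10 (O(~seal_record ⊃ ~forward_permit)) is O(forward_permit ⊃ seal_record), and O(forward_permit) is already established, so O(seal_record).
Premises 2, 3, 4, 7 do not contribute to this derivation.
Hence seal_record is obligatory.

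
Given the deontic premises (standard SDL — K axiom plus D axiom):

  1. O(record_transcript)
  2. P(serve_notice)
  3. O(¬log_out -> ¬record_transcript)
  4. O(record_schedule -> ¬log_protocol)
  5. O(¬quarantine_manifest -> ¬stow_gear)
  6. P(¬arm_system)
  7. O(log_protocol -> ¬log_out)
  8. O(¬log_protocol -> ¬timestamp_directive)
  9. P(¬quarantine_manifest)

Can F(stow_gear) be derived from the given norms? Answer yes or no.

Premise 5 is O(¬quarantine_manifest -> ¬stow_gear), but O(¬quarantine_manifest) is not derivable from the premises (the permission P(¬quarantine_manifest) asserts only ¬O(quarantine_manifest), not O(¬quarantine_manifest)), so it does not yield O(¬stow_gear).
No other premise forces O(¬stow_gear). An ideal world satisfying every premise can still have stow_gear true, so F(stow_gear) is not derivable.

No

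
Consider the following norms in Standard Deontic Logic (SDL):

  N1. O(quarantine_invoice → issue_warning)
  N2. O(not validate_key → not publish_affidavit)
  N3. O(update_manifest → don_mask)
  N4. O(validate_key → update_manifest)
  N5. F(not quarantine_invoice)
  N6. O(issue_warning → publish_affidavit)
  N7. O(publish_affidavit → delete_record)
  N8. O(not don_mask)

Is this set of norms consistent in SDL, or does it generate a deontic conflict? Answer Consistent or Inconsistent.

Inconsistent

Premise 8 states O(not don_mask) outright.
Premise 3, O(update_manifest → don_mask), contraposes to O(not don_mask → not update_manifest); with O(not don_mask) we get O(not update_manifest).
Premise 4, O(validate_key → update_manifest), contraposes to O(not update_manifest → not validate_key); with O(not update_manifest) we get O(not validate_key).
From O(not validate_key) and premise 2, O(not validate_key → not publish_affidavit), we obtain O(not publish_affidavit).
Premise 6 is O(issue_warning → publish_affidavit); contrapositively O(not publish_affidavit → not issue_warning). Since O(not publish_affidavit) holds, K gives O(not issue_warning).
Premise 1, O(quarantine_invoice → issue_warning), contraposes to O(not issue_warning → not quarantine_invoice); with O(not issue_warning) we get O(not quarantine_invoice).
However, F(not quarantine_invoice) at premise 5 amounts to O(quarantine_invoice).
We now have both O(not quarantine_invoice) and O(quarantine_invoice) — quarantine_invoice is simultaneously obligatory and forbidden, violating the D-axiom.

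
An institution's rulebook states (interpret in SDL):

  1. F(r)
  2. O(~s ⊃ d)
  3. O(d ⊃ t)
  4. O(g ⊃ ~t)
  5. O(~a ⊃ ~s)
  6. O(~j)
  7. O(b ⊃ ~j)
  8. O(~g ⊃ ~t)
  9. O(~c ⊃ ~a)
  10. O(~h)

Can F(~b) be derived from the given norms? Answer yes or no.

No

Premise 7 is O(b ⊃ ~j); even if O(~j) held, inferring O(b) would be affirming the consequent — invalid.
No other premise forces O(b). An ideal world satisfying every premise can still have ~b true, so F(~b) is not derivable.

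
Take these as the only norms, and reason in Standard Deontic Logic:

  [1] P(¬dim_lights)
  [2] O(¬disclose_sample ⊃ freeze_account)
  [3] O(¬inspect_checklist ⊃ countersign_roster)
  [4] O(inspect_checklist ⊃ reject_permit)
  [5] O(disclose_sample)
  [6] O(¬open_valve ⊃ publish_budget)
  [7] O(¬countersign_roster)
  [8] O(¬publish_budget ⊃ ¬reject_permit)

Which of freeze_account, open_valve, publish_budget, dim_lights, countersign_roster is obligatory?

From premise 7 we have O(¬countersign_roster).
Premise 3, O(¬inspect_checklist ⊃ countersign_roster), contraposes to O(¬countersign_roster ⊃ inspect_checklist); with O(¬countersign_roster) we get O(inspect_checklist).
From O(inspect_checklist) and premise 4, O(inspect_checklist ⊃ reject_permit), we obtain O(reject_permit).
Premise 8, O(¬publish_budget ⊃ ¬reject_permit), contraposes to O(reject_permit ⊃ publish_budget); with O(reject_permit) we get O(publish_budget).
So O(publish_budget) holds — publish_budget is obligatory. None of the other listed options is made obligatory by any chain of premises.

publish_budget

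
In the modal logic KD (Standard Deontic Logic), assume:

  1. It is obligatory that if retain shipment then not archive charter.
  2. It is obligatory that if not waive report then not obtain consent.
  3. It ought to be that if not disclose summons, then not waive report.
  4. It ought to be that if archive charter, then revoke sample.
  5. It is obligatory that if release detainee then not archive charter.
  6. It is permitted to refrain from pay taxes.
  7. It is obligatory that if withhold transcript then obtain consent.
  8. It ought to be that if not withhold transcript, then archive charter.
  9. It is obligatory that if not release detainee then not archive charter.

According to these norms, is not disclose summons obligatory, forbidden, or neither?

Premises 9 and 5 cover both cases: O(¬release_detainee → ¬archive_charter) and O(release_detainee → ¬archive_charter). Since ¬release_detainee ∨ release_detainee is a tautology, O(¬archive_charter) follows.
Premise 8, O(¬withhold_transcript → archive_charter), contraposes to O(¬archive_charter → withhold_transcript); with O(¬archive_charter) we get O(withhold_transcript).
With premise 7, O(withhold_transcript → obtain_consent), the K-axiom yields O(obtain_consent).
The contrapositive of premise 2 (O(¬waive_report → ¬obtain_consent)) is O(obtain_consent → waive_report), and O(obtain_consent) is already established, so O(waive_report).
Premise 3 is O(¬disclose_summons → ¬waive_report); contrapositively O(waive_report → disclose_summons). Since O(waive_report) holds, K gives O(disclose_summons).
Premises 1, 4, 6 do not contribute to this derivation.
Thus O(disclose_summons), which is F(¬disclose_summons): ¬disclose_summons is forbidden.

Forbidden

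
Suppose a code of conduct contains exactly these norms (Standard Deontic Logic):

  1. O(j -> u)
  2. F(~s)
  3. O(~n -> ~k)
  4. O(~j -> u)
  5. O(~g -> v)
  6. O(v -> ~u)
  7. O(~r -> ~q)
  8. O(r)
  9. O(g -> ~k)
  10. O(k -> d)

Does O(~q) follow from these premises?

Premise 7 is O(~r -> ~q), but O(~r) is not derivable from the premises, so it does not yield O(~q).
No other premise forces O(~q). An ideal world satisfying every premise can still have ~q false, so O(~q) is not derivable.

No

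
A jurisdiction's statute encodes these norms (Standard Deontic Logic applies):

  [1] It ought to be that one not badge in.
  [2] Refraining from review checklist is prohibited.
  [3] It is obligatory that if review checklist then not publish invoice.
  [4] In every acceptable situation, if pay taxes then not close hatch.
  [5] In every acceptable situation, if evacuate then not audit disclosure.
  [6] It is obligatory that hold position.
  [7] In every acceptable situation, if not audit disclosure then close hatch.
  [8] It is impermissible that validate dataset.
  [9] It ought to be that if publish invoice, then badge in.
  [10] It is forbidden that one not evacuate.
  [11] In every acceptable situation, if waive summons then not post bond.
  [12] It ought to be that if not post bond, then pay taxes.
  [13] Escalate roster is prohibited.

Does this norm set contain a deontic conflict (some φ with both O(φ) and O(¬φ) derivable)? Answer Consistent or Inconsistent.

Consistent

Premise 9 is O(publish_invoice → badge_in), but O(publish_invoice) is not derivable from the premises, so it does not yield O(badge_in).
So O(badge_in) is not derivable, and the apparent clash with O(¬badge_in) does not arise.
A world satisfying every obligation exists (e.g. audit_disclosure=false, badge_in=false, close_hatch=true, escalate_roster=false, evacuate=true, hold_position=true, pay_taxes=false, post_bond=true, publish_invoice=false, review_checklist=true, validate_dataset=false, waive_summons=false); no atom is both obligatory and forbidden, so the set is consistent.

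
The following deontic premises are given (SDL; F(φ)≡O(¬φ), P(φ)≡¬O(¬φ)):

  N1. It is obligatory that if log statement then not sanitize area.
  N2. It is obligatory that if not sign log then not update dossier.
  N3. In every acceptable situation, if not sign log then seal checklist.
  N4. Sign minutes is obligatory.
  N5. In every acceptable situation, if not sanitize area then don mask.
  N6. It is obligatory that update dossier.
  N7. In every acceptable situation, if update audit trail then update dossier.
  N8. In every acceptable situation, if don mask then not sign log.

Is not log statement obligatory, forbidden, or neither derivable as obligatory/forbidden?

Obligatory

Premise 6 states O(update_dossier) outright.
Premise 2, O(¬sign_log → ¬update_dossier), contraposes to O(update_dossier → sign_log); with O(update_dossier) we get O(sign_log).
Premise 8, O(don_mask → ¬sign_log), contraposes to O(sign_log → ¬don_mask); with O(sign_log) we get O(¬don_mask).
Premise 5, O(¬sanitize_area → don_mask), contraposes to O(¬don_mask → sanitize_area); with O(¬don_mask) we get O(sanitize_area).
The contrapositive of premise 1 (O(log_statement → ¬sanitize_area)) is O(sanitize_area → ¬log_statement), and O(sanitize_area) is already established, so O(¬log_statement).
Premises 3, 4, 7 do not contribute to this derivation.
Hence ¬log_statement is obligatory.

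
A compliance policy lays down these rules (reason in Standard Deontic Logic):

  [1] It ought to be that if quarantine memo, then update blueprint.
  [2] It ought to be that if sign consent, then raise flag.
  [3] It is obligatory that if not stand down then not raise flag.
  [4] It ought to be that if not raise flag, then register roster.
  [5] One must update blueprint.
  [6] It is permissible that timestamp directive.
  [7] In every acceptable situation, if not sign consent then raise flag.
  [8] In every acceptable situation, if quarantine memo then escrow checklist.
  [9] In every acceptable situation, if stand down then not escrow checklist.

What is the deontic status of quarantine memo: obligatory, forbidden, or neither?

Forbidden

By case analysis on sign_consent: premise 2 gives O(sign_consent → raise_flag) and premise 7 gives O(¬sign_consent → raise_flag), so O(raise_flag) either way.
The contrapositive of premise 3 (O(¬stand_down → ¬raise_flag)) is O(raise_flag → stand_down), and O(raise_flag) is already established, so O(stand_down).
From O(stand_down) and premise 9, O(stand_down → ¬escrow_checklist), we obtain O(¬escrow_checklist).
Premise 8 is O(quarantine_memo → escrow_checklist); contrapositively O(¬escrow_checklist → ¬quarantine_memo). Since O(¬escrow_checklist) holds, K gives O(¬quarantine_memo).
Premises 1, 4, 5, 6 do not contribute to this derivation.
Thus O(¬quarantine_memo), which is F(quarantine_memo): quarantine_memo is forbidden.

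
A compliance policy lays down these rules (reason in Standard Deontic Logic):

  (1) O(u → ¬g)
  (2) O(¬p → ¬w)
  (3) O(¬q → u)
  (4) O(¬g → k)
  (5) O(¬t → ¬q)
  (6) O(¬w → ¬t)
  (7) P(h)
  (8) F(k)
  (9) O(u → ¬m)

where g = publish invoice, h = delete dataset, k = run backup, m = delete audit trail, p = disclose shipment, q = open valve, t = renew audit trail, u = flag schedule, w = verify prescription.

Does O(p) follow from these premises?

Yes

F(k) at premise 8 means O(¬k).
Premise 4 is O(¬g → k); contrapositively O(¬k → g). Since O(¬k) holds, K gives O(g).
Premise 1 is O(u → ¬g); contrapositively O(g → ¬u). Since O(g) holds, K gives O(¬u).
Premise 3 is O(¬q → u); contrapositively O(¬u → q). Since O(¬u) holds, K gives O(q).
Premise 5 is O(¬t → ¬q); contrapositively O(q → t). Since O(q) holds, K gives O(t).
Premise 6 is O(¬w → ¬t); contrapositively O(t → w). Since O(t) holds, K gives O(w).
Premise 2, O(¬p → ¬w), contraposes to O(w → p); with O(w) we get O(p).
Premises 7, 9 do not contribute to this derivation.
So O(p) follows.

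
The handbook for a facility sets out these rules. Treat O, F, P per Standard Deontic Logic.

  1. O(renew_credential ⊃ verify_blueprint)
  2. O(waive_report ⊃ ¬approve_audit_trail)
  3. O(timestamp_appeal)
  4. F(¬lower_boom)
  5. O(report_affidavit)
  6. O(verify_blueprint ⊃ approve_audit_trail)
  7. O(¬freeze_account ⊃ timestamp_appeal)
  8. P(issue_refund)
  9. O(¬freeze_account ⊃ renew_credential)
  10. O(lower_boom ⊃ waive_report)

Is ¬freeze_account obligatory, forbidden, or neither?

Premise 4, F(¬lower_boom), is equivalent to O(lower_boom).
Applying K to premise 10 (O(lower_boom ⊃ waive_report)) and O(lower_boom) yields O(waive_report).
Applying K to premise 2 (O(waive_report ⊃ ¬approve_audit_trail)) and O(waive_report) yields O(¬approve_audit_trail).
Premise 6 is O(verify_blueprint ⊃ approve_audit_trail); contrapositively O(¬approve_audit_trail ⊃ ¬verify_blueprint). Since O(¬approve_audit_trail) holds, K gives O(¬verify_blueprint).
Premise 1, O(renew_credential ⊃ verify_blueprint), contraposes to O(¬verify_blueprint ⊃ ¬renew_credential); with O(¬verify_blueprint) we get O(¬renew_credential).
Premise 9 is O(¬freeze_account ⊃ renew_credential); contrapositively O(¬renew_credential ⊃ freeze_account). Since O(¬renew_credential) holds, K gives O(freeze_account).
Premises 3, 5, 7, 8 do not contribute to this derivation.
Thus O(freeze_account), which is F(¬freeze_account): ¬freeze_account is forbidden.

Forbidden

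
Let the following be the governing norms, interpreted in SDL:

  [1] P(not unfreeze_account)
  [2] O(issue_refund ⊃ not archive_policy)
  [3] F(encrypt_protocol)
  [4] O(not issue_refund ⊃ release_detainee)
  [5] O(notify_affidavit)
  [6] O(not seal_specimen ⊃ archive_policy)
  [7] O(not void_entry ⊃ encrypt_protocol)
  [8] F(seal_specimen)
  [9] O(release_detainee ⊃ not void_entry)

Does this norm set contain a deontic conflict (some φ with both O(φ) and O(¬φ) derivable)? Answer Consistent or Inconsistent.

Inconsistent

Premise 3 is F(encrypt_protocol), i.e. O(not encrypt_protocol).
Premise 7 is O(not void_entry ⊃ encrypt_protocol); contrapositively O(not encrypt_protocol ⊃ void_entry). Since O(not encrypt_protocol) holds, K gives O(void_entry).
Premise 9, O(release_detainee ⊃ not void_entry), contraposes to O(void_entry ⊃ not release_detainee); with O(void_entry) we get O(not release_detainee).
The contrapositive of premise 4 (O(not issue_refund ⊃ release_detainee)) is O(not release_detainee ⊃ issue_refund), and O(not release_detainee) is already established, so O(issue_refund).
Applying K to premise 2 (O(issue_refund ⊃ not archive_policy)) and O(issue_refund) yields O(not archive_policy).
Premise 6 is O(not seal_specimen ⊃ archive_policy); contrapositively O(not archive_policy ⊃ seal_specimen). Since O(not archive_policy) holds, K gives O(seal_specimen).
But premise 8, F(seal_specimen), means O(not seal_specimen).
We now have both O(seal_specimen) and O(not seal_specimen) — seal_specimen is simultaneously obligatory and forbidden, violating the D-axiom.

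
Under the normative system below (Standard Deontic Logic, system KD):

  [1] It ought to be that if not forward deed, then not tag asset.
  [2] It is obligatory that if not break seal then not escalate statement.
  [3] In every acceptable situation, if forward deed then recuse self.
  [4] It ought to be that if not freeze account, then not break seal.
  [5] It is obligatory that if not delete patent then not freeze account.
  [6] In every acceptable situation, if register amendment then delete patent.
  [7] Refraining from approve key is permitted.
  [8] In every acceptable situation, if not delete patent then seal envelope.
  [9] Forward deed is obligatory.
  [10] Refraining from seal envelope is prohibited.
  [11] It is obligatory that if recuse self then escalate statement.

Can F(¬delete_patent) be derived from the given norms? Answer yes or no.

Premise 9 gives O(forward_deed).
Applying K to premise 3 (O(forward_deed → recuse_self)) and O(forward_deed) yields O(recuse_self).
Premise 11 is O(recuse_self → escalate_statement); since O(recuse_self), deontic closure gives O(escalate_statement).
The contrapositive of premise 2 (O(¬break_seal → ¬escalate_statement)) is O(escalate_statement → break_seal), and O(escalate_statement) is already established, so O(break_seal).
Premise 4, O(¬freeze_account → ¬break_seal), contraposes to O(break_seal → freeze_account); with O(break_seal) we get O(freeze_account).
The contrapositive of premise 5 (O(¬delete_patent → ¬freeze_account)) is O(freeze_account → delete_patent), and O(freeze_account) is already established, so O(delete_patent).
Premises 1, 6, 7, 8, 10 do not contribute to this derivation.
So O(delete_patent) holds, i.e. F(¬delete_patent). The claim follows.

Yes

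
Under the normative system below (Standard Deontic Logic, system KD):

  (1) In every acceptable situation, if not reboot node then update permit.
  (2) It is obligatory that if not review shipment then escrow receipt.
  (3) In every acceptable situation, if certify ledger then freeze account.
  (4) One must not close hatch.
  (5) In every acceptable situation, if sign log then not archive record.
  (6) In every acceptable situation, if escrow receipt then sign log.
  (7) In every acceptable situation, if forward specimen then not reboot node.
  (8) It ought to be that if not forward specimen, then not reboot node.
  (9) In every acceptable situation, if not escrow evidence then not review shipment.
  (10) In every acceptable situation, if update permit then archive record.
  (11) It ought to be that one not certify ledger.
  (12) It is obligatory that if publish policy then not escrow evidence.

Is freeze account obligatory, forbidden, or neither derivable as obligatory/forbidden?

Premise 3 is O(certify_ledger → freeze_account), but O(certify_ledger) is not derivable from the premises, so it does not yield O(freeze_account).
No premise or chain of K-axiom applications forces O(freeze_account), and none forces O(¬freeze_account). So freeze_account is neither obligatory nor forbidden under these norms.

Neither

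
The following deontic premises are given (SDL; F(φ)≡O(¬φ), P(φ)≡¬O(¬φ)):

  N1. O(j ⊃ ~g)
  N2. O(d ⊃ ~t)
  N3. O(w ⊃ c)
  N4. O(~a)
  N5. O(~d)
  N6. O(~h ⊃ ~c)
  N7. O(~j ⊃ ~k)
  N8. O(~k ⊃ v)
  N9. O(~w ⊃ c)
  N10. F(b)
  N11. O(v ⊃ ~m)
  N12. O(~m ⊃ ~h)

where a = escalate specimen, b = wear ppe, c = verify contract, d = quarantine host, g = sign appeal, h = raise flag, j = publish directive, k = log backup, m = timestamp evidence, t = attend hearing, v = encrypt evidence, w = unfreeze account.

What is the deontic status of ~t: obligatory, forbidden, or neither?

Neither

Premise 2 is O(d ⊃ ~t), but O(d) is not derivable from the premises, so it does not yield O(~t).
No premise or chain of K-axiom applications forces O(~t), and none forces O(t). So ~t is neither obligatory nor forbidden under these norms.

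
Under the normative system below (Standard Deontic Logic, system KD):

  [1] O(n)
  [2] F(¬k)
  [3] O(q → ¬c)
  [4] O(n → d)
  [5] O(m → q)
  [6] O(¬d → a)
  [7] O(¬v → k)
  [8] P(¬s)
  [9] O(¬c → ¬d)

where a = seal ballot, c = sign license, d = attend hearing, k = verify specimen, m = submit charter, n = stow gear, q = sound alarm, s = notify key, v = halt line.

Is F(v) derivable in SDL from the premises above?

No

Premise 7 is O(¬v → k); even if O(k) held, inferring O(¬v) would be affirming the consequent — invalid.
No other premise forces O(¬v). An ideal world satisfying every premise can still have v true, so F(v) is not derivable.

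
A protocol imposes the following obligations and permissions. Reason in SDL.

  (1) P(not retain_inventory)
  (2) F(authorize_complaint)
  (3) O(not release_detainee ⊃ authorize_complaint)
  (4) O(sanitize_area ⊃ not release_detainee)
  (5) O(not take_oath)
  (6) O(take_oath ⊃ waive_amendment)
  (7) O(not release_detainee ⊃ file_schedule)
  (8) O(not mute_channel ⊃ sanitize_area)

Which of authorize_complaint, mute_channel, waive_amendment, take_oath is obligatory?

F(authorize_complaint) at premise 2 means O(not authorize_complaint).
Premise 3 is O(not release_detainee ⊃ authorize_complaint); contrapositively O(not authorize_complaint ⊃ release_detainee). Since O(not authorize_complaint) holds, K gives O(release_detainee).
The contrapositive of premise 4 (O(sanitize_area ⊃ not release_detainee)) is O(release_detainee ⊃ not sanitize_area), and O(release_detainee) is already established, so O(not sanitize_area).
Premise 8 is O(not mute_channel ⊃ sanitize_area); contrapositively O(not sanitize_area ⊃ mute_channel). Since O(not sanitize_area) holds, K gives O(mute_channel).
So O(mute_channel) holds — mute_channel is obligatory. None of the other listed options is made obligatory by any chain of premises.

mute_channel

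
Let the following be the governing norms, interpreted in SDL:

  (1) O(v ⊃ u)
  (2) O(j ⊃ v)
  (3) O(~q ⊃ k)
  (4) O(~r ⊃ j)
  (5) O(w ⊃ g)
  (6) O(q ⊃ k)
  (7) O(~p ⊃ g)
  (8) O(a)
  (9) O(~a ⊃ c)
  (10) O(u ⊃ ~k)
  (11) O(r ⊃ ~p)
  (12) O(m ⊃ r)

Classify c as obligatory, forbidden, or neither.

Neither

Premise 9 is O(~a ⊃ c), but O(~a) is not derivable from the premises, so it does not yield O(c).
No premise or chain of K-axiom applications forces O(c), and none forces O(~c). So c is neither obligatory nor forbidden under these norms.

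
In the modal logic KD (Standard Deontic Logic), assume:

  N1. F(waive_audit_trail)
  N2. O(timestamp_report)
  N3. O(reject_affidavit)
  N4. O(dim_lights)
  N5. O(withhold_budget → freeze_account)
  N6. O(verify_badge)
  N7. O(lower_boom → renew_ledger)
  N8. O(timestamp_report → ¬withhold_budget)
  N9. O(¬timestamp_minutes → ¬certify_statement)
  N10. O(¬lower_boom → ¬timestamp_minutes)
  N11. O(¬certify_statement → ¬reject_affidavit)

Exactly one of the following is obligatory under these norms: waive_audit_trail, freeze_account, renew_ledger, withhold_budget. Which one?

renew_ledger

Premise 3 gives O(reject_affidavit).
The contrapositive of premise 11 (O(¬certify_statement → ¬reject_affidavit)) is O(reject_affidavit → certify_statement), and O(reject_affidavit) is already established, so O(certify_statement).
Premise 9 is O(¬timestamp_minutes → ¬certify_statement); contrapositively O(certify_statement → timestamp_minutes). Since O(certify_statement) holds, K gives O(timestamp_minutes).
Premise 10, O(¬lower_boom → ¬timestamp_minutes), contraposes to O(timestamp_minutes → lower_boom); with O(timestamp_minutes) we get O(lower_boom).
With premise 7, O(lower_boom → renew_ledger), the K-axiom yields O(renew_ledger).
So O(renew_ledger) holds — renew_ledger is obligatory. None of the other listed options is made obligatory by any chain of premises.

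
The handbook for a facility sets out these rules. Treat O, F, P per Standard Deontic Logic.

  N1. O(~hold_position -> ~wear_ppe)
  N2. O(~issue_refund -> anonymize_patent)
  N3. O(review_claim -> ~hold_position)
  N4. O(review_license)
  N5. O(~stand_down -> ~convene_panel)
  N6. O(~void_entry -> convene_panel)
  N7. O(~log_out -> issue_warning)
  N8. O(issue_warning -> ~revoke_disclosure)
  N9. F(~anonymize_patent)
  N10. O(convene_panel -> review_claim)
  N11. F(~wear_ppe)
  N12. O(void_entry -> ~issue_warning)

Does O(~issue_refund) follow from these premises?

Premise 2 is O(~issue_refund -> anonymize_patent); even if O(anonymize_patent) held, inferring O(~issue_refund) would be affirming the consequent — invalid.
No other premise forces O(~issue_refund). An ideal world satisfying every premise can still have ~issue_refund false, so O(~issue_refund) is not derivable.

No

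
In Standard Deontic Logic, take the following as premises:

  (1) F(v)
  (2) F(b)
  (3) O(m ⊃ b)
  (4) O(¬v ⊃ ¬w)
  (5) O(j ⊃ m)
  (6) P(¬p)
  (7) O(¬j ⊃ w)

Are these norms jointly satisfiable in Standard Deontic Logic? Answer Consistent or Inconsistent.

F(b) at premise 2 means O(¬b).
Premise 3, O(m ⊃ b), contraposes to O(¬b ⊃ ¬m); with O(¬b) we get O(¬m).
Premise 5 is O(j ⊃ m); contrapositively O(¬m ⊃ ¬j). Since O(¬m) holds, K gives O(¬j).
From O(¬j) and premise 7, O(¬j ⊃ w), we obtain O(w).
Premise 4, O(¬v ⊃ ¬w), contraposes to O(w ⊃ v); with O(w) we get O(v).
But premise 1, F(v), means O(¬v).
We now have both O(v) and O(¬v) — v is simultaneously obligatory and forbidden, violating the D-axiom.

Inconsistent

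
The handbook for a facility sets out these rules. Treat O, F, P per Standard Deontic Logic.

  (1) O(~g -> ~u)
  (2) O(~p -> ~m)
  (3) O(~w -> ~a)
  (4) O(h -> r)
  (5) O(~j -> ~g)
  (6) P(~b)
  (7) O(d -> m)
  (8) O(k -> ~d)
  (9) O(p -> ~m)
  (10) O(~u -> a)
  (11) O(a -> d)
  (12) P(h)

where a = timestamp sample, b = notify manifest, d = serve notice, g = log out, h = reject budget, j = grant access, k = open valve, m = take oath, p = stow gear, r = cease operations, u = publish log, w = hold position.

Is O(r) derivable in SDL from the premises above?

No

Premise 4 is O(h -> r), but O(h) is not derivable from the premises (the permission P(h) asserts only ~O(~h), not O(h)), so it does not yield O(r).
No other premise forces O(r). An ideal world satisfying every premise can still have r false, so O(r) is not derivable.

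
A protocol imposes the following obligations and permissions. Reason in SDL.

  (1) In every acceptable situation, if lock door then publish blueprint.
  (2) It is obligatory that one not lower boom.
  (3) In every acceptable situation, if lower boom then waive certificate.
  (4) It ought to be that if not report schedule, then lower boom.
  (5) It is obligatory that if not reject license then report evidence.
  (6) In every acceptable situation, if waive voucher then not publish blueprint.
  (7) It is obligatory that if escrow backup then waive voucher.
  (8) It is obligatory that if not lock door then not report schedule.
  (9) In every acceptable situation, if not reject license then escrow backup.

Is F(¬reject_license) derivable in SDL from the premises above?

From premise 2 we have O(¬lower_boom).
Premise 4 is O(¬report_schedule → lower_boom); contrapositively O(¬lower_boom → report_schedule). Since O(¬lower_boom) holds, K gives O(report_schedule).
Premise 8, O(¬lock_door → ¬report_schedule), contraposes to O(report_schedule → lock_door); with O(report_schedule) we get O(lock_door).
From O(lock_door) and premise 1, O(lock_door → publish_blueprint), we obtain O(publish_blueprint).
Premise 6 is O(waive_voucher → ¬publish_blueprint); contrapositively O(publish_blueprint → ¬waive_voucher). Since O(publish_blueprint) holds, K gives O(¬waive_voucher).
The contrapositive of premise 7 (O(escrow_backup → waive_voucher)) is O(¬waive_voucher → ¬escrow_backup), and O(¬waive_voucher) is already established, so O(¬escrow_backup).
Premise 9, O(¬reject_license → escrow_backup), contraposes to O(¬escrow_backup → reject_license); with O(¬escrow_backup) we get O(reject_license).
Premises 3, 5 do not contribute to this derivation.
So O(reject_license) holds, i.e. F(¬reject_license). The claim follows.

Yes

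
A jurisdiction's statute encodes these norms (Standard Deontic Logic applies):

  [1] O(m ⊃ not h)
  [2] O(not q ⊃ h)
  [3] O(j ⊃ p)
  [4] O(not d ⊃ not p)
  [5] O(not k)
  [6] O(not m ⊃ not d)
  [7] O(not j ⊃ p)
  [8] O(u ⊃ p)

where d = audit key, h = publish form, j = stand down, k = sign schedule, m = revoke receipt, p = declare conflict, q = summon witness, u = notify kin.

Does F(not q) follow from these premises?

Yes

Premises 7 and 3 cover both cases: O(not j ⊃ p) and O(j ⊃ p). Since not j ∨ j is a tautology, O(p) follows.
The contrapositive of premise 4 (O(not d ⊃ not p)) is O(p ⊃ d), and O(p) is already established, so O(d).
Premise 6, O(not m ⊃ not d), contraposes to O(d ⊃ m); with O(d) we get O(m).
Applying K to premise 1 (O(m ⊃ not h)) and O(m) yields O(not h).
Premise 2, O(not q ⊃ h), contraposes to O(not h ⊃ q); with O(not h) we get O(q).
Premises 5, 8 do not contribute to this derivation.
So O(q) holds, i.e. F(not q). The claim follows.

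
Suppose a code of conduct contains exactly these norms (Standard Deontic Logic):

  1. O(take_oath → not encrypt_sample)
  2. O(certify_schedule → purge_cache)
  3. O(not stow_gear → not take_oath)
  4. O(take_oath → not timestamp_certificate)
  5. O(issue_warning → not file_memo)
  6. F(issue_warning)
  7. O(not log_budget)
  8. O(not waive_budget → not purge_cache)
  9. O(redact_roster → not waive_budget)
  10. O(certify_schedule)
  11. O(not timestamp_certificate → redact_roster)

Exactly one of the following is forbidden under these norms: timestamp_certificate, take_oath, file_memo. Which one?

Premise 10 states O(certify_schedule) outright.
From O(certify_schedule) and premise 2, O(certify_schedule → purge_cache), we obtain O(purge_cache).
Premise 8 is O(not waive_budget → not purge_cache); contrapositively O(purge_cache → waive_budget). Since O(purge_cache) holds, K gives O(waive_budget).
Premise 9 is O(redact_roster → not waive_budget); contrapositively O(waive_budget → not redact_roster). Since O(waive_budget) holds, K gives O(not redact_roster).
Premise 11, O(not timestamp_certificate → redact_roster), contraposes to O(not redact_roster → timestamp_certificate); with O(not redact_roster) we get O(timestamp_certificate).
Premise 4, O(take_oath → not timestamp_certificate), contraposes to O(timestamp_certificate → not take_oath); with O(timestamp_certificate) we get O(not take_oath).
So O(not take_oath) holds, i.e. take_oath is forbidden. None of the other listed options is forbidden under the premises.

take_oath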